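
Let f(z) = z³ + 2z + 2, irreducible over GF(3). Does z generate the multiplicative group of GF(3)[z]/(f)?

|GF(3^3)^×| = 3^3 − 1 = 26. Prime factorization: 26 = 2·13.
f is primitive ⇔ z has order 26 in GF(3)[z]/(f), i.e. z^(26/q) ≠ 1 for each prime q | 26.
z^(13) mod f = 1
z^(2) mod f = z².
Since z^(13) = 1, the order of z divides 13 < 26; not primitive.

No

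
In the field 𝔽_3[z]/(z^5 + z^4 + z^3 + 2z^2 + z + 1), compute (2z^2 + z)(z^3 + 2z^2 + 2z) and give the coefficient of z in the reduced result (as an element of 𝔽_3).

Multiply in 𝔽_3[z]: (2z^2 + z)·(z^3 + 2z^2 + 2z) = 2z^5 + 2z^4 + 2z^2.
Reduce using z^5 ≡ 2z^4 + 2z^3 + z^2 + 2z + 2 (mod z^5 + z^4 + z^3 + 2z^2 + z + 1).
Reduced: z^3 + z^2 + z + 1.

1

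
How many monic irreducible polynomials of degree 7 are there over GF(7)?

117648

By the necklace-counting formula, N_7(7) = (1/7) Σ_{d|7} μ(7/d)·7^d.
Divisors of 7: 1, 7; μ(7/d) for each: -1, 1.
Σ = − 7^1 + 7^7 = 823536.
N = 823536/7 = 117648.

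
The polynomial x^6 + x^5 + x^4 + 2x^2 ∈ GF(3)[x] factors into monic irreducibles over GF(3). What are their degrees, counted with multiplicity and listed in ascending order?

1, 1, 1, 1, 2

Write h(x) = x^6 + x^5 + x^4 + 2x^2.
Roots in GF(3): h(0) = 0 → root; h(1) = 2; h(2) = 0 → root.
Linear factors from roots: (x), (x + 1).
Complete factorization: h(x) = (x)^2·(x + 1)^2·(x^2 + 2x + 2).
Factor degrees with multiplicity: 1 + 1 + 1 + 1 + 2 = 6.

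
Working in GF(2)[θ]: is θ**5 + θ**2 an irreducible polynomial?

No

Write f(θ) = θ**5 + θ**2.
Check for roots in GF(2): f(0) = 0 → root; f(1) = 0 → root.
f(0) = 0, so (θ) divides f(θ); f is reducible.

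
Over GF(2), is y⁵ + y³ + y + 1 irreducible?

Write g(y) = y⁵ + y³ + y + 1.
Check for roots in GF(2): g(0) = 1; g(1) = 0 → root.
g(1) = 0, so (y − 1) divides g(y); g is reducible.

No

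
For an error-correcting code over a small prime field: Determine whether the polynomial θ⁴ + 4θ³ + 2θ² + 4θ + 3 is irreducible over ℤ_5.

Yes

Write g(θ) = θ⁴ + 4θ³ + 2θ² + 4θ + 3.
Check for roots in ℤ_5: g(0) = 3; g(1) = 4; g(2) = 2; g(3) = 2; g(4) = 3.
No roots, so no linear factors.
Degree-2 irreducible divisors: test the 10 monic irreducibles of degree 2 over GF(5).
None of them divide g (all give nonzero remainder).
No irreducible factor of degree ≤ 2 exists, so g is irreducible over GF(5).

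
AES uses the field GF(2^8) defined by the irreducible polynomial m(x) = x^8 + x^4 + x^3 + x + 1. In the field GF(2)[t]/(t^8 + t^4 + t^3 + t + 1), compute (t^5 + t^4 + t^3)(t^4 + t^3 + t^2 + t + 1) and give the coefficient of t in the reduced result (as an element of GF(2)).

Multiply in GF(2)[t]: (t^5 + t^4 + t^3)·(t^4 + t^3 + t^2 + t + 1) = t^9 + t^7 + t^6 + t^5 + t^3.
Reduce using t^8 ≡ t^4 + t^3 + t + 1 (mod t^8 + t^4 + t^3 + t + 1).
Reduced: t^7 + t^6 + t^4 + t^3 + t^2 + t.

1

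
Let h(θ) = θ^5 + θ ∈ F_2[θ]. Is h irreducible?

No

Check for roots in F_2: h(0) = 0 → root; h(1) = 0 → root.
h(0) = 0, so (θ) divides h(θ); h is reducible.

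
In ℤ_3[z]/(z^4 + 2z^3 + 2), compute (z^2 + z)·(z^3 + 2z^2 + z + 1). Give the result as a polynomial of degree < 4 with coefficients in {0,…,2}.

Multiply in ℤ_3[z]: (z^2 + z)·(z^3 + 2z^2 + z + 1) = z^5 + 2z^2 + z.
Reduce using z^4 ≡ z^3 + 1 (mod z^4 + 2z^3 + 2).
Reduced: z^3 + 2z^2 + 2z + 1.

z^3 + 2z^2 + 2z + 1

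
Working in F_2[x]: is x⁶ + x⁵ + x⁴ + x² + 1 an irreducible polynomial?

Yes

Write P(x) = x⁶ + x⁵ + x⁴ + x² + 1.
Check for roots in F_2: P(0) = 1; P(1) = 1.
No roots, so no linear factors.
Monic irreducibles of degree 2 over GF(2): x² + x + 1.
None of them divide P (all give nonzero remainder).
Monic irreducibles of degree 3 over GF(2): x³ + x + 1, x³ + x² + 1.
None of them divide P (all give nonzero remainder).
No irreducible factor of degree ≤ 3 exists, so P is irreducible over GF(2).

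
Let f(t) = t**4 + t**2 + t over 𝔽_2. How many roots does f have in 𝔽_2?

Evaluate at each of the 2 elements of 𝔽_2:
f(0) = 0 → root; f(1) = 1.
Roots: {0}.

1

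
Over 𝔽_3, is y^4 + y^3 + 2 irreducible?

Write f(y) = y^4 + y^3 + 2.
Check for roots in 𝔽_3: f(0) = 2; f(1) = 1; f(2) = 2.
No roots, so no linear factors.
Monic irreducibles of degree 2 over GF(3): y^2 + 1, y^2 + y + 2, y^2 + 2y + 2.
None of them divide f (all give nonzero remainder).
No irreducible factor of degree ≤ 2 exists, so f is irreducible over GF(3).

Yes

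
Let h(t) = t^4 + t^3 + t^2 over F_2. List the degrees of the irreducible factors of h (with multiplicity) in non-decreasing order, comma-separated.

1, 1, 2

Roots in F_2: h(0) = 0 → root; h(1) = 1.
Linear factors from roots: (t).
Complete factorization: h(t) = (t)^2·(t^2 + t + 1).
Factor degrees with multiplicity: 1 + 1 + 2 = 4.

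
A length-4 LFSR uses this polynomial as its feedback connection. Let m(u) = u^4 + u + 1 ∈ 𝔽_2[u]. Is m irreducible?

Check for roots in 𝔽_2: m(0) = 1; m(1) = 1.
No roots, so no linear factors.
Monic irreducibles of degree 2 over GF(2): u^2 + u + 1.
None of them divide m (all give nonzero remainder).
No irreducible factor of degree ≤ 2 exists, so m is irreducible over GF(2).

Yes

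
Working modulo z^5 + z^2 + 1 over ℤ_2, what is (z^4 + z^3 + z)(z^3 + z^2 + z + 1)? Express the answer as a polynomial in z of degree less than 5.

Multiply in ℤ_2[z]: (z^4 + z^3 + z)·(z^3 + z^2 + z + 1) = z^7 + z^4 + z^2 + z.
Reduce using z^5 ≡ z^2 + 1 (mod z^5 + z^2 + 1).
Reduced: z.

z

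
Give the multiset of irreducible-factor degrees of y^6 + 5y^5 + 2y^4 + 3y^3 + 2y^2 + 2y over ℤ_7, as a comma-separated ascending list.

Write h(y) = y^6 + 5y^5 + 2y^4 + 3y^3 + 2y^2 + 2y.
Linear factors from roots: (y), (y + 2).
Complete factorization: h(y) = (y)·(y + 2)·(y^2 + y + 3)·(y^2 + 2y + 5).
Factor degrees with multiplicity: 1 + 1 + 2 + 2 = 6.

1, 1, 2, 2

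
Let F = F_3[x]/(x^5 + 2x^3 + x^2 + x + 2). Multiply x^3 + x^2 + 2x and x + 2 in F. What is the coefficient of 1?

Multiply in F_3[x]: (x^3 + x^2 + 2x)·(x + 2) = x^4 + x^2 + x.
Reduced: x^4 + x^2 + x.

0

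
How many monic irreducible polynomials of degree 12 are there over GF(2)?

x^(2^12) − x is the product of all monic irreducibles of degree dividing 12; Möbius inversion gives N = (1/12) Σ μ(12/d)·2^d.
Divisors of 12: 1, 2, 3, 4, 6, 12; μ(12/d) for each: 0, 1, 0, -1, -1, 1.
Σ = 2^2 − 2^4 − 2^6 + 2^12 = 4020.
N = 4020/12 = 335.

335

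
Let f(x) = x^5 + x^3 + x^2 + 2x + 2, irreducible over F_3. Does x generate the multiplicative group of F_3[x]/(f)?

No

|GF(3^5)^×| = 3^5 − 1 = 242. Prime factorization: 242 = 2·11^2.
f is primitive ⇔ x has order 242 in GF(3)[x]/(f), i.e. x^(242/q) ≠ 1 for each prime q | 242.
x^(121) mod f = 1
x^(22) mod f = 2x + 1.
Since x^(121) = 1, the order of x divides 121 < 242; not primitive.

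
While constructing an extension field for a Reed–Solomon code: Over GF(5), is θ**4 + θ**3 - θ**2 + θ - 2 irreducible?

No

Write h(θ) = θ**4 + θ**3 - θ**2 + θ - 2.
Check for roots in GF(5): h(0) = 3; h(1) = 0 → root; h(2) = 0 → root; h(3) = 0 → root; h(4) = 1.
h(1) = 0, so (θ − 1) divides h(θ); h is reducible.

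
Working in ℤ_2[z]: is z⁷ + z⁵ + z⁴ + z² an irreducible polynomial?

No

Write f(z) = z⁷ + z⁵ + z⁴ + z².
Check for roots in ℤ_2: f(0) = 0 → root; f(1) = 0 → root.
f(0) = 0, so (z) divides f(z); f is reducible.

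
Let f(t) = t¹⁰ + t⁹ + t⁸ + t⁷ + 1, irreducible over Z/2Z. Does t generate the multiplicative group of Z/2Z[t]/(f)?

|GF(2^10)^×| = 2^10 − 1 = 1023. Prime factorization: 1023 = 3·11·31.
f is primitive ⇔ t has order 1023 in GF(2)[t]/(f), i.e. t^(1023/q) ≠ 1 for each prime q | 1023.
t^(341) mod f = 1
t^(93) mod f = t⁹ + t⁶ + t.
t^(33) mod f = t⁶ + t⁵ + t³ + t + 1.
Since t^(341) = 1, the order of t divides 341 < 1023; not primitive.

No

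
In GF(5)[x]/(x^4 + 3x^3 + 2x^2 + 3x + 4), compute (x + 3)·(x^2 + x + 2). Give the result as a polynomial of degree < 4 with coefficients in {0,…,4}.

Multiply in GF(5)[x]: (x + 3)·(x^2 + x + 2) = x^3 + 4x^2 + 1.
Reduced: x^3 + 4x^2 + 1.

x^3 + 4x^2 + 1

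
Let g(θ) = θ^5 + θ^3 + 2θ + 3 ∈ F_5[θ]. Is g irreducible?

Yes

Check for roots in F_5: g(0) = 3; g(1) = 2; g(2) = 2; g(3) = 4; g(4) = 4.
No roots, so no linear factors.
Degree-2 irreducible divisors: test the 10 monic irreducibles of degree 2 over GF(5).
None of them divide g (all give nonzero remainder).
No irreducible factor of degree ≤ 2 exists, so g is irreducible over GF(5).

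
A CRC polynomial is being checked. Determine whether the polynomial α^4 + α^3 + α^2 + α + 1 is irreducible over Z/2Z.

Yes

Write P(α) = α^4 + α^3 + α^2 + α + 1.
Check for roots in Z/2Z: P(0) = 1; P(1) = 1.
No roots, so no linear factors.
Monic irreducibles of degree 2 over GF(2): α^2 + α + 1.
None of them divide P (all give nonzero remainder).
No irreducible factor of degree ≤ 2 exists, so P is irreducible over GF(2).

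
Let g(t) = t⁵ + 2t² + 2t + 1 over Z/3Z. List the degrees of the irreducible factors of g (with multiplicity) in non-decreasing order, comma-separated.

1, 1, 1, 2

Roots in Z/3Z: g(0) = 1; g(1) = 0 → root; g(2) = 0 → root.
Linear factors from roots: (t + 2), (t + 1).
Complete factorization: g(t) = (t + 2)·(t + 1)^2·(t² + 2t + 2).
Factor degrees with multiplicity: 1 + 1 + 1 + 2 = 5.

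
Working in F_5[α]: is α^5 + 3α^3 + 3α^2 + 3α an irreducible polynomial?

No

Write P(α) = α^5 + 3α^3 + 3α^2 + 3α.
Check for roots in F_5: P(0) = 0 → root; P(1) = 0 → root; P(2) = 4; P(3) = 0 → root; P(4) = 1.
P(0) = 0, so (α) divides P(α); P is reducible.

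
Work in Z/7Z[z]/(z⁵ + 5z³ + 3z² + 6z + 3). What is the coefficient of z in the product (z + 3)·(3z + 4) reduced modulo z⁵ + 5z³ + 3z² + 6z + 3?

Multiply in Z/7Z[z]: (z + 3)·(3z + 4) = 3z² + 6z + 5.
Reduced: 3z² + 6z + 5.

6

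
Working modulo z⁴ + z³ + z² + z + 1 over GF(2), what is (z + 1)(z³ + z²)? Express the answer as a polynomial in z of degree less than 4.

z^3 + z + 1

Multiply in GF(2)[z]: (z + 1)·(z³ + z²) = z⁴ + z².
Reduce using z⁴ ≡ z³ + z² + z + 1 (mod z⁴ + z³ + z² + z + 1).
Reduced: z³ + z + 1.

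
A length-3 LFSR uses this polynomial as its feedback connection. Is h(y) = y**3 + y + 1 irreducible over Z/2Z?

Check for roots in Z/2Z: h(0) = 1; h(1) = 1.
No roots. A degree-3 polynomial over a field with no linear factor is irreducible.

Yes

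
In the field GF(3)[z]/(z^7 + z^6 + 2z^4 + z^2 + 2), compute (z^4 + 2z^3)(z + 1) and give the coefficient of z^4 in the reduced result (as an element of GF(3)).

0

Multiply in GF(3)[z]: (z^4 + 2z^3)·(z + 1) = z^5 + 2z^3.
Reduced: z^5 + 2z^3.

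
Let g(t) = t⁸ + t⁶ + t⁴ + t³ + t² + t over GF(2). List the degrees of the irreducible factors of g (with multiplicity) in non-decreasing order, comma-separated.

Roots in GF(2): g(0) = 0 → root; g(1) = 0 → root.
Linear factors from roots: (t), (t + 1).
Complete factorization: g(t) = (t)·(t + 1)^2·(t² + t + 1)·(t³ + t² + 1).
Factor degrees with multiplicity: 1 + 1 + 1 + 2 + 3 = 8.

1, 1, 1, 2, 3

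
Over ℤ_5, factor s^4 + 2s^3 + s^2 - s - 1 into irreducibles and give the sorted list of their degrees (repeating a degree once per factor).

1, 1, 2

Write h(s) = s^4 + 2s^3 + s^2 - s - 1.
Roots in ℤ_5: h(0) = 4; h(1) = 2; h(2) = 3; h(3) = 0 → root; h(4) = 0 → root.
Linear factors from roots: (s + 2), (s + 1).
Complete factorization: h(s) = (s + 1)·(s + 2)·(s^2 - s + 2).
Factor degrees with multiplicity: 1 + 1 + 2 = 4.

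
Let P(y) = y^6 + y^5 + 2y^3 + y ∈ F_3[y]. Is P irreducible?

No

Check for roots in F_3: P(0) = 0 → root; P(1) = 2; P(2) = 0 → root.
P(0) = 0, so (y) divides P(y); P is reducible.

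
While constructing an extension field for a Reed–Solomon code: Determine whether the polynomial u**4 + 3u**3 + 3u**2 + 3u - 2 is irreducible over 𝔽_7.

No

Write f(u) = u**4 + 3u**3 + 3u**2 + 3u - 2.
Check for roots in 𝔽_7: f(0) = 5; f(1) = 1; f(2) = 0 → root; f(3) = 0 → root; f(4) = 2; f(5) = 3; f(6) = 3.
f(2) = 0, so (u − 2) divides f(u); f is reducible.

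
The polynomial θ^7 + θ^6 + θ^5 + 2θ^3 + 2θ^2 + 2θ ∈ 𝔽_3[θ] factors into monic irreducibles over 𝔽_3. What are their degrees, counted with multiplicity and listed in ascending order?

1, 1, 1, 1, 1, 2

Write f(θ) = θ^7 + θ^6 + θ^5 + 2θ^3 + 2θ^2 + 2θ.
Roots in 𝔽_3: f(0) = 0 → root; f(1) = 0 → root; f(2) = 0 → root.
Linear factors from roots: (θ), (θ + 2), (θ + 1).
Complete factorization: f(θ) = (θ)·(θ + 1)·(θ + 2)^3·(θ^2 + 1).
Factor degrees with multiplicity: 1 + 1 + 1 + 1 + 1 + 2 = 7.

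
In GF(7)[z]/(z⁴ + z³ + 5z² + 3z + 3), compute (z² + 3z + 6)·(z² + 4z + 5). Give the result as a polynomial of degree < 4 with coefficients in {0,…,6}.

6z^3 + 4z^2 + z + 6

Multiply in GF(7)[z]: (z² + 3z + 6)·(z² + 4z + 5) = z⁴ + 2z² + 4z + 2.
Reduce using z⁴ ≡ 6z³ + 2z² + 4z + 4 (mod z⁴ + z³ + 5z² + 3z + 3).
Reduced: 6z³ + 4z² + z + 6.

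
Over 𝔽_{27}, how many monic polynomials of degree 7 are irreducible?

1494336168

By the necklace-counting formula, N_27(7) = (1/7) Σ_{d|7} μ(7/d)·27^d.
Divisors of 7: 1, 7; μ(7/d) for each: -1, 1.
Σ = − 27^1 + 27^7 = 10460353176.
N = 10460353176/7 = 1494336168.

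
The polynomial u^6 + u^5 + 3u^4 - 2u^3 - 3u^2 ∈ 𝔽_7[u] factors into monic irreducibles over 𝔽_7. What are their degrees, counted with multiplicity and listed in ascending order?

Write f(u) = u^6 + u^5 + 3u^4 - 2u^3 - 3u^2.
Linear factors from roots: (u), (u - 1), (u - 3), (u + 3), (u + 2).
Complete factorization: f(u) = (u + 2)·(u + 3)·(u - 3)·(u - 1)·(u)^2.
Factor degrees with multiplicity: 1 + 1 + 1 + 1 + 1 + 1 = 6.

1, 1, 1, 1, 1, 1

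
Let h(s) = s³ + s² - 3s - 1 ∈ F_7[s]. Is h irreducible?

Check for roots in F_7: h(0) = 6; h(1) = 5; h(2) = 5; h(3) = 5; h(4) = 4; h(5) = 1; h(6) = 2.
No roots. A degree-3 polynomial over a field with no linear factor is irreducible.

Yes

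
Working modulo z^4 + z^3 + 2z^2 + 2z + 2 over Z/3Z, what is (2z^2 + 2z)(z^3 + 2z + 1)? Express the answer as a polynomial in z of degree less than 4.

2z^2 + z

Multiply in Z/3Z[z]: (2z^2 + 2z)·(z^3 + 2z + 1) = 2z^5 + 2z^4 + z^3 + 2z.
Reduce using z^4 ≡ 2z^3 + z^2 + z + 1 (mod z^4 + z^3 + 2z^2 + 2z + 2).
Reduced: 2z^2 + z.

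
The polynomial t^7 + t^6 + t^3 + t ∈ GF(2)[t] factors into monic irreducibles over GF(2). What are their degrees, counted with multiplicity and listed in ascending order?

Write g(t) = t^7 + t^6 + t^3 + t.
Roots in GF(2): g(0) = 0 → root; g(1) = 0 → root.
Linear factors from roots: (t), (t + 1).
Complete factorization: g(t) = (t)·(t + 1)·(t^2 + t + 1)·(t^3 + t^2 + 1).
Factor degrees with multiplicity: 1 + 1 + 2 + 3 = 7.

1, 1, 2, 3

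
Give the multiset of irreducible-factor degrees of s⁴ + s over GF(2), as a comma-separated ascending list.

1, 1, 2

Write g(s) = s⁴ + s.
Roots in GF(2): g(0) = 0 → root; g(1) = 0 → root.
Linear factors from roots: (s), (s + 1).
Complete factorization: g(s) = (s)·(s + 1)·(s² + s + 1).
Factor degrees with multiplicity: 1 + 1 + 2 = 4.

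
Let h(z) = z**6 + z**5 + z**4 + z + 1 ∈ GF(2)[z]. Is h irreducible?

Check for roots in GF(2): h(0) = 1; h(1) = 1.
No roots, so no linear factors.
Monic irreducibles of degree 2 over GF(2): z**2 + z + 1.
None of them divide h (all give nonzero remainder).
Monic irreducibles of degree 3 over GF(2): z**3 + z + 1, z**3 + z**2 + 1.
None of them divide h (all give nonzero remainder).
No irreducible factor of degree ≤ 3 exists, so h is irreducible over GF(2).

Yes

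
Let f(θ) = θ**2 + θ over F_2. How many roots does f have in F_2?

2

Evaluate at each of the 2 elements of F_2:
f(0) = 0 → root; f(1) = 0 → root.
Roots: {0, 1}.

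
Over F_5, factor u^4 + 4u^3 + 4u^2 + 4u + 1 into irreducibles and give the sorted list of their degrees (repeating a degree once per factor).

4

Write g(u) = u^4 + 4u^3 + 4u^2 + 4u + 1.
Roots in F_5: g(0) = 1; g(1) = 4; g(2) = 3; g(3) = 3; g(4) = 3.
Complete factorization: g(u) = (u^4 + 4u^3 + 4u^2 + 4u + 1).
Factor degrees with multiplicity: 4 = 4.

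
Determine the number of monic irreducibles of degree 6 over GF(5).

2580

By the necklace-counting formula, N_5(6) = (1/6) Σ_{d|6} μ(6/d)·5^d.
Divisors of 6: 1, 2, 3, 6; μ(6/d) for each: 1, -1, -1, 1.
Σ = 5^1 − 5^2 − 5^3 + 5^6 = 15480.
N = 15480/6 = 2580.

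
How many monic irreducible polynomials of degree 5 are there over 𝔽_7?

Gauss's count: N_{7}(5) = (1/5) Σ_{d|5} μ(5/d)·7^d.
Divisors of 5: 1, 5; μ(5/d) for each: -1, 1.
Σ = − 7^1 + 7^5 = 16800.
N = 16800/5 = 3360.

3360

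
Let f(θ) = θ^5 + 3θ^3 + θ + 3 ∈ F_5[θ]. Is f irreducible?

No

Check for roots in F_5: f(0) = 3; f(1) = 3; f(2) = 1; f(3) = 0 → root; f(4) = 3.
f(3) = 0, so (θ − 3) divides f(θ); f is reducible.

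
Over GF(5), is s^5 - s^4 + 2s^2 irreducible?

Write h(s) = s^5 - s^4 + 2s^2.
Check for roots in GF(5): h(0) = 0 → root; h(1) = 2; h(2) = 4; h(3) = 0 → root; h(4) = 0 → root.
h(0) = 0, so (s) divides h(s); h is reducible.

No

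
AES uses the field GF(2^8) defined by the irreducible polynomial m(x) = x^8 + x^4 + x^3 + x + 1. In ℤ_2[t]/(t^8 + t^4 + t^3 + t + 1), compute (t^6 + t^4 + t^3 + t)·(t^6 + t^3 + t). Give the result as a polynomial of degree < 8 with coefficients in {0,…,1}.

Multiply in ℤ_2[t]: (t^6 + t^4 + t^3 + t)·(t^6 + t^3 + t) = t^12 + t^10 + t^7 + t^6 + t^5 + t^2.
Reduce using t^8 ≡ t^4 + t^3 + t + 1 (mod t^8 + t^4 + t^3 + t + 1).
Reduced: t^5 + t + 1.

t^5 + t + 1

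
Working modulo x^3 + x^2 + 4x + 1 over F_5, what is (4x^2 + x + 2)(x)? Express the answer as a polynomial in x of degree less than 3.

2x^2 + x + 1

Multiply in F_5[x]: (4x^2 + x + 2)·(x) = 4x^3 + x^2 + 2x.
Reduce using x^3 ≡ 4x^2 + x + 4 (mod x^3 + x^2 + 4x + 1).
Reduced: 2x^2 + x + 1.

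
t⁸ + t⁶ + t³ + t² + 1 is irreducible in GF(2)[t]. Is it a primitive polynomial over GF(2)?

Yes

Write f(t) = t⁸ + t⁶ + t³ + t² + 1.
|GF(2^8)^×| = 2^8 − 1 = 255. Prime factorization: 255 = 3·5·17.
f is primitive ⇔ t has order 255 in GF(2)[t]/(f), i.e. t^(255/q) ≠ 1 for each prime q | 255.
t^(85) mod f = t⁴ + t³ + t².
t^(51) mod f = t⁷ + t⁵.
t^(15) mod f = t⁶ + t⁵ + t⁴ + t³ + t².
None equal 1, so t has full order 255; f is primitive.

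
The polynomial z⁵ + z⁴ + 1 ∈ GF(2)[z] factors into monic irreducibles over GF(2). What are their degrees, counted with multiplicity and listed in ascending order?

2, 3

Write g(z) = z⁵ + z⁴ + 1.
Roots in GF(2): g(0) = 1; g(1) = 1.
Complete factorization: g(z) = (z² + z + 1)·(z³ + z + 1).
Factor degrees with multiplicity: 2 + 3 = 5.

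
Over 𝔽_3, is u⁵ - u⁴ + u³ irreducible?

Write m(u) = u⁵ - u⁴ + u³.
Check for roots in 𝔽_3: m(0) = 0 → root; m(1) = 1; m(2) = 0 → root.
m(0) = 0, so (u) divides m(u); m is reducible.

No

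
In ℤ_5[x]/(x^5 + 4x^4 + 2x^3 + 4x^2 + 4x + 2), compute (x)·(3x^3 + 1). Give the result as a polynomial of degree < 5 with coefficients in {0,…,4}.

Multiply in ℤ_5[x]: (x)·(3x^3 + 1) = 3x^4 + x.
Reduced: 3x^4 + x.

3x^4 + x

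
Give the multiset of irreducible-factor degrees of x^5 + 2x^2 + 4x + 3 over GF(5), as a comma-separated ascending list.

Write h(x) = x^5 + 2x^2 + 4x + 3.
Roots in GF(5): h(0) = 3; h(1) = 0 → root; h(2) = 1; h(3) = 1; h(4) = 0 → root.
Linear factors from roots: (x + 4), (x + 1).
Complete factorization: h(x) = (x + 4)·(x + 1)^2·(x^2 + 4x + 2).
Factor degrees with multiplicity: 1 + 1 + 1 + 2 = 5.

1, 1, 1, 2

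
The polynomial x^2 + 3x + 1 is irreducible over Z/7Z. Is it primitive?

No

Write f(x) = x^2 + 3x + 1.
|GF(7^2)^×| = 7^2 − 1 = 48. Prime factorization: 48 = 2^4·3.
f is primitive ⇔ x has order 48 in GF(7)[x]/(f), i.e. x^(48/q) ≠ 1 for each prime q | 48.
x^(24) mod f = 1
x^(16) mod f = 1
Since x^(24) = 1, the order of x divides 24 < 48; not primitive.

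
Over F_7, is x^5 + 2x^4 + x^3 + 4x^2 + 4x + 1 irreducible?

Write f(x) = x^5 + 2x^4 + x^3 + 4x^2 + 4x + 1.
Check for roots in F_7: f(0) = 1; f(1) = 6; f(2) = 6; f(3) = 5; f(4) = 1; f(5) = 1; f(6) = 1.
No roots, so no linear factors.
Degree-2 irreducible divisors: test the 21 monic irreducibles of degree 2 over GF(7).
None of them divide f (all give nonzero remainder).
No irreducible factor of degree ≤ 2 exists, so f is irreducible over GF(7).

Yes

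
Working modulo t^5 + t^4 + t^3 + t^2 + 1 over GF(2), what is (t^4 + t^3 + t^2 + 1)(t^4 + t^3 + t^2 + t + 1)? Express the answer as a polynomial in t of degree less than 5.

Multiply in GF(2)[t]: (t^4 + t^3 + t^2 + 1)·(t^4 + t^3 + t^2 + t + 1) = t^8 + t^6 + t^5 + t^3 + t + 1.
Reduce using t^5 ≡ t^4 + t^3 + t^2 + 1 (mod t^5 + t^4 + t^3 + t^2 + 1).
Reduced: t^3 + t^2 + 1.

t^3 + t^2 + 1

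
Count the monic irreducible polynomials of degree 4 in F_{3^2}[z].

Gauss's count: N_{9}(4) = (1/4) Σ_{d|4} μ(4/d)·9^d.
Divisors of 4: 1, 2, 4; μ(4/d) for each: 0, -1, 1.
Σ = − 9^2 + 9^4 = 6480.
N = 6480/4 = 1620.

1620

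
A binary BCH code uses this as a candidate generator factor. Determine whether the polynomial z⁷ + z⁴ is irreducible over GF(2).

No

Write P(z) = z⁷ + z⁴.
Check for roots in GF(2): P(0) = 0 → root; P(1) = 0 → root.
P(0) = 0, so (z) divides P(z); P is reducible.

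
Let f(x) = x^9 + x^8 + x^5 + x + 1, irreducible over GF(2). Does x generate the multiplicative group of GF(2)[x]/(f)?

Yes

|GF(2^9)^×| = 2^9 − 1 = 511. Prime factorization: 511 = 7·73.
f is primitive ⇔ x has order 511 in GF(2)[x]/(f), i.e. x^(511/q) ≠ 1 for each prime q | 511.
x^(73) mod f = x^8 + x^5 + x^4 + x^3.
x^(7) mod f = x^7.
None equal 1, so x has full order 511; f is primitive.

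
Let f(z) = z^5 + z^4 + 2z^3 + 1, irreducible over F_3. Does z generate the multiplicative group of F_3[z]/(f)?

Yes

|GF(3^5)^×| = 3^5 − 1 = 242. Prime factorization: 242 = 2·11^2.
f is primitive ⇔ z has order 242 in GF(3)[z]/(f), i.e. z^(242/q) ≠ 1 for each prime q | 242.
z^(121) mod f = 2.
z^(22) mod f = z^4 + z^2 + 2z + 2.
None equal 1, so z has full order 242; f is primitive.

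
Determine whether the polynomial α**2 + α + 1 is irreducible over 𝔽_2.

Yes

Write m(α) = α**2 + α + 1.
Check for roots in 𝔽_2: m(0) = 1; m(1) = 1.
No roots. A degree-2 polynomial over a field with no linear factor is irreducible.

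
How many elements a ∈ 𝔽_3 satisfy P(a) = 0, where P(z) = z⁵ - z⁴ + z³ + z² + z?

Evaluate at each of the 3 elements of 𝔽_3:
P(0) = 0 → root; P(1) = 0 → root; P(2) = 0 → root.
Roots: {0, 1, 2}.

3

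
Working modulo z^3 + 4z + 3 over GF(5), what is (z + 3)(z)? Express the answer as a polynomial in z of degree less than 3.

Multiply in GF(5)[z]: (z + 3)·(z) = z^2 + 3z.
Reduced: z^2 + 3z.

z^2 + 3z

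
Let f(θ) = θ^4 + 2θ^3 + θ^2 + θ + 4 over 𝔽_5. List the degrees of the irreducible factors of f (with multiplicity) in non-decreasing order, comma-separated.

Roots in 𝔽_5: f(0) = 4; f(1) = 4; f(2) = 2; f(3) = 1; f(4) = 3.
Complete factorization: f(θ) = (θ^2 + 3)·(θ^2 + 2θ + 3).
Factor degrees with multiplicity: 2 + 2 = 4.

2, 2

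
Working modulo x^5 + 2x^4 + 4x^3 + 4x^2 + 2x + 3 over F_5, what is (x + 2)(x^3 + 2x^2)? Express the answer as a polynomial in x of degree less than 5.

x^4 + 4x^3 + 4x^2

Multiply in F_5[x]: (x + 2)·(x^3 + 2x^2) = x^4 + 4x^3 + 4x^2.
Reduced: x^4 + 4x^3 + 4x^2.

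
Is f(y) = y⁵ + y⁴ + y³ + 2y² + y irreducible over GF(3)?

Check for roots in GF(3): f(0) = 0 → root; f(1) = 0 → root; f(2) = 0 → root.
f(0) = 0, so (y) divides f(y); f is reducible.

No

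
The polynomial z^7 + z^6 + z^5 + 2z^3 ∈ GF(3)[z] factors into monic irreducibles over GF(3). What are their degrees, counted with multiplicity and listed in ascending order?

Write h(z) = z^7 + z^6 + z^5 + 2z^3.
Roots in GF(3): h(0) = 0 → root; h(1) = 2; h(2) = 0 → root.
Linear factors from roots: (z), (z + 1).
Complete factorization: h(z) = (z + 1)^2·(z)^3·(z^2 + 2z + 2).
Factor degrees with multiplicity: 1 + 1 + 1 + 1 + 1 + 2 = 7.

1, 1, 1, 1, 1, 2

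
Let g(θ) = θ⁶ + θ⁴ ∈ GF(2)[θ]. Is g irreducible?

No

Check for roots in GF(2): g(0) = 0 → root; g(1) = 0 → root.
g(0) = 0, so (θ) divides g(θ); g is reducible.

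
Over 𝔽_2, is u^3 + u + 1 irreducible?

Yes

Write P(u) = u^3 + u + 1.
Check for roots in 𝔽_2: P(0) = 1; P(1) = 1.
No roots. A degree-3 polynomial over a field with no linear factor is irreducible.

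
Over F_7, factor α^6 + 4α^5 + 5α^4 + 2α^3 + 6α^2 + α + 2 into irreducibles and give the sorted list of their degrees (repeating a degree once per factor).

1, 1, 1, 1, 2

Write f(α) = α^6 + 4α^5 + 5α^4 + 2α^3 + 6α^2 + α + 2.
Linear factors from roots: (α + 6), (α + 4), (α + 3), (α + 1).
Complete factorization: f(α) = (α + 1)·(α + 3)·(α + 4)·(α + 6)·(α^2 + 4α + 1).
Factor degrees with multiplicity: 1 + 1 + 1 + 1 + 2 = 6.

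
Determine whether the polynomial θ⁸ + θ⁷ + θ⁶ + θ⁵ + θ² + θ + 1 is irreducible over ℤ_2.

Write P(θ) = θ⁸ + θ⁷ + θ⁶ + θ⁵ + θ² + θ + 1.
Check for roots in ℤ_2: P(0) = 1; P(1) = 1.
No roots, so no linear factors.
Monic irreducibles of degree 2 over GF(2): θ² + θ + 1.
None of them divide P (all give nonzero remainder).
Monic irreducibles of degree 3 over GF(2): θ³ + θ + 1, θ³ + θ² + 1.
None of them divide P (all give nonzero remainder).
Monic irreducibles of degree 4 over GF(2): θ⁴ + θ + 1, θ⁴ + θ³ + 1, θ⁴ + θ³ + θ² + θ + 1.
None of them divide P (all give nonzero remainder).
No irreducible factor of degree ≤ 4 exists, so P is irreducible over GF(2).

Yes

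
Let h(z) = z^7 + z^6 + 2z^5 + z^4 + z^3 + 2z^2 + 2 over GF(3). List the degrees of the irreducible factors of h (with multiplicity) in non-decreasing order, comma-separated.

2, 2, 3

Roots in GF(3): h(0) = 2; h(1) = 1; h(2) = 2.
Complete factorization: h(z) = (z^2 + 1)^2·(z^3 + z^2 + 2).
Factor degrees with multiplicity: 2 + 2 + 3 = 7.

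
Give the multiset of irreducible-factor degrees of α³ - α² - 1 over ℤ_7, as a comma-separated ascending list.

3

Write h(α) = α³ - α² - 1.
Complete factorization: h(α) = (α³ - α² - 1).
Factor degrees with multiplicity: 3 = 3.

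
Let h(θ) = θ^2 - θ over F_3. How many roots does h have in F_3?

2

Evaluate at each of the 3 elements of F_3:
h(0) = 0 → root; h(1) = 0 → root; h(2) = 2.
Roots: {0, 1}.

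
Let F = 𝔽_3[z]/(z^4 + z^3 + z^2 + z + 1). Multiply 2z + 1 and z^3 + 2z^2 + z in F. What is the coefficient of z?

2

Multiply in 𝔽_3[z]: (2z + 1)·(z^3 + 2z^2 + z) = 2z^4 + 2z^3 + z^2 + z.
Reduce using z^4 ≡ 2z^3 + 2z^2 + 2z + 2 (mod z^4 + z^3 + z^2 + z + 1).
Reduced: 2z^2 + 2z + 1.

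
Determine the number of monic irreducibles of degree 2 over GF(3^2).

36

Gauss's count: N_{9}(2) = (1/2) Σ_{d|2} μ(2/d)·9^d.
Divisors of 2: 1, 2; μ(2/d) for each: -1, 1.
Σ = − 9^1 + 9^2 = 72.
N = 72/2 = 36.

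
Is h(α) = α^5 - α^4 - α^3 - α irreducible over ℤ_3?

No

Check for roots in ℤ_3: h(0) = 0 → root; h(1) = 1; h(2) = 0 → root.
h(0) = 0, so (α) divides h(α); h is reducible.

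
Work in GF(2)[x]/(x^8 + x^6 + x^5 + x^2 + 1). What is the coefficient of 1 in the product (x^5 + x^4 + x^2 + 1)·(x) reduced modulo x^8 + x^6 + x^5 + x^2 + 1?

Multiply in GF(2)[x]: (x^5 + x^4 + x^2 + 1)·(x) = x^6 + x^5 + x^3 + x.
Reduced: x^6 + x^5 + x^3 + x.

0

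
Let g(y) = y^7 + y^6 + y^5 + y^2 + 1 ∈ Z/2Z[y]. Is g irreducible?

Check for roots in Z/2Z: g(0) = 1; g(1) = 1.
No roots, so no linear factors.
Monic irreducibles of degree 2 over GF(2): y^2 + y + 1.
None of them divide g (all give nonzero remainder).
Monic irreducibles of degree 3 over GF(2): y^3 + y + 1, y^3 + y^2 + 1.
None of them divide g (all give nonzero remainder).
No irreducible factor of degree ≤ 3 exists, so g is irreducible over GF(2).

Yes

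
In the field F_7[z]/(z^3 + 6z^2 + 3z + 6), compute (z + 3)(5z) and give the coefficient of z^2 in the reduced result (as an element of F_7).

Multiply in F_7[z]: (z + 3)·(5z) = 5z^2 + z.
Reduced: 5z^2 + z.

5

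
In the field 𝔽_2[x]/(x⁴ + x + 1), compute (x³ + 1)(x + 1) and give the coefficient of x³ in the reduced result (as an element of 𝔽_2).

Multiply in 𝔽_2[x]: (x³ + 1)·(x + 1) = x⁴ + x³ + x + 1.
Reduce using x⁴ ≡ x + 1 (mod x⁴ + x + 1).
Reduced: x³.

1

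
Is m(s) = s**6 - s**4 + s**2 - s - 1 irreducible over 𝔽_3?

Check for roots in 𝔽_3: m(0) = 2; m(1) = 2; m(2) = 1.
No roots, so no linear factors.
Monic irreducibles of degree 2 over GF(3): s**2 + 1, s**2 + s - 1, s**2 - s - 1.
None of them divide m (all give nonzero remainder).
Degree-3 irreducible divisors: test the 8 monic irreducibles of degree 3 over GF(3).
None of them divide m (all give nonzero remainder).
No irreducible factor of degree ≤ 3 exists, so m is irreducible over GF(3).

Yes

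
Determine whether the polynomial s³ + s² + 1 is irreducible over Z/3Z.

Write f(s) = s³ + s² + 1.
Check for roots in Z/3Z: f(0) = 1; f(1) = 0 → root; f(2) = 1.
f(1) = 0, so (s − 1) divides f(s); f is reducible.

No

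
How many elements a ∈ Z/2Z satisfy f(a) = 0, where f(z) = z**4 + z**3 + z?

1

Evaluate at each of the 2 elements of Z/2Z:
f(0) = 0 → root; f(1) = 1.
Roots: {0}.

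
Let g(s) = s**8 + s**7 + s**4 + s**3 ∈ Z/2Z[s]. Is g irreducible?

No

Check for roots in Z/2Z: g(0) = 0 → root; g(1) = 0 → root.
g(0) = 0, so (s) divides g(s); g is reducible.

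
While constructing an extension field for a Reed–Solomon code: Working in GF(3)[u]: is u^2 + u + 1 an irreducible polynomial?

Write P(u) = u^2 + u + 1.
Check for roots in GF(3): P(0) = 1; P(1) = 0 → root; P(2) = 1.
P(1) = 0, so (u − 1) divides P(u); P is reducible.

No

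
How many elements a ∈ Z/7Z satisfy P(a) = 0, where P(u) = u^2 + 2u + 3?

0

Evaluate at each of the 7 elements of Z/7Z:
P(0) = 3; P(1) = 6; P(2) = 4; P(3) = 4; P(4) = 6; P(5) = 3; P(6) = 2.
No element is a root.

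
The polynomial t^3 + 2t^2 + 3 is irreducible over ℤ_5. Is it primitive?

Yes

Write f(t) = t^3 + 2t^2 + 3.
|GF(5^3)^×| = 5^3 − 1 = 124. Prime factorization: 124 = 2^2·31.
f is primitive ⇔ t has order 124 in GF(5)[t]/(f), i.e. t^(124/q) ≠ 1 for each prime q | 124.
t^(62) mod f = 4.
t^(4) mod f = 4t^2 + 2t + 1.
None equal 1, so t has full order 124; f is primitive.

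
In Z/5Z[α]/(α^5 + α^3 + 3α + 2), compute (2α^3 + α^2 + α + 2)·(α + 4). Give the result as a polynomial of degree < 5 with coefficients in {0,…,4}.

2α^4 + 4α^3 + α + 3

Multiply in Z/5Z[α]: (2α^3 + α^2 + α + 2)·(α + 4) = 2α^4 + 4α^3 + α + 3.
Reduced: 2α^4 + 4α^3 + α + 3.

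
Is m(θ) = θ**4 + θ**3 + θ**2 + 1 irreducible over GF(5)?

Yes

Check for roots in GF(5): m(0) = 1; m(1) = 4; m(2) = 4; m(3) = 3; m(4) = 2.
No roots, so no linear factors.
Degree-2 irreducible divisors: test the 10 monic irreducibles of degree 2 over GF(5).
None of them divide m (all give nonzero remainder).
No irreducible factor of degree ≤ 2 exists, so m is irreducible over GF(5).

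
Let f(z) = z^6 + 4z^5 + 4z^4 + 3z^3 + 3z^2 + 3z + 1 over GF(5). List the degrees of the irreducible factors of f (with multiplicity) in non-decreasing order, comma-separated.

6

Roots in GF(5): f(0) = 1; f(1) = 4; f(2) = 4; f(3) = 3; f(4) = 4.
Complete factorization: f(z) = (z^6 + 4z^5 + 4z^4 + 3z^3 + 3z^2 + 3z + 1).
Factor degrees with multiplicity: 6 = 6.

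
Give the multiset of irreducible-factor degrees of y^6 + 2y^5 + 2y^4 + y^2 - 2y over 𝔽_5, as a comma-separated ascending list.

Write g(y) = y^6 + 2y^5 + 2y^4 + y^2 - 2y.
Roots in 𝔽_5: g(0) = 0 → root; g(1) = 4; g(2) = 0 → root; g(3) = 0 → root; g(4) = 4.
Linear factors from roots: (y), (y - 2), (y + 2).
Complete factorization: g(y) = (y)·(y + 2)·(y - 2)·(y^3 + 2y^2 + y - 2).
Factor degrees with multiplicity: 1 + 1 + 1 + 3 = 6.

1, 1, 1, 3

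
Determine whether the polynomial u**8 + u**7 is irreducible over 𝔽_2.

No

Write g(u) = u**8 + u**7.
Check for roots in 𝔽_2: g(0) = 0 → root; g(1) = 0 → root.
g(0) = 0, so (u) divides g(u); g is reducible.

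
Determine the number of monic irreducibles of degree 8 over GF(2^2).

8160

x^(4^8) − x is the product of all monic irreducibles of degree dividing 8; Möbius inversion gives N = (1/8) Σ μ(8/d)·4^d.
Divisors of 8: 1, 2, 4, 8; μ(8/d) for each: 0, 0, -1, 1.
Σ = − 4^4 + 4^8 = 65280.
N = 65280/8 = 8160.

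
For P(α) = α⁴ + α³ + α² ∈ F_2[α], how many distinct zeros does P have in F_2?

1

Evaluate at each of the 2 elements of F_2:
P(0) = 0 → root; P(1) = 1.
Roots: {0}.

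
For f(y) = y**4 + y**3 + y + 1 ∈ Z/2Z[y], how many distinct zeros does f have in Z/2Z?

Evaluate at each of the 2 elements of Z/2Z:
f(0) = 1; f(1) = 0 → root.
Roots: {1}.

1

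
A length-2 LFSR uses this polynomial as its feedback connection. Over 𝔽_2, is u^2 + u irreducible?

No

Write f(u) = u^2 + u.
Check for roots in 𝔽_2: f(0) = 0 → root; f(1) = 0 → root.
f(0) = 0, so (u) divides f(u); f is reducible.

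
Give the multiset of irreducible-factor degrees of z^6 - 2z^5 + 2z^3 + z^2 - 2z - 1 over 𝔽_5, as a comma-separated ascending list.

1, 2, 3

Write f(z) = z^6 - 2z^5 + 2z^3 + z^2 - 2z - 1.
Roots in 𝔽_5: f(0) = 4; f(1) = 4; f(2) = 0 → root; f(3) = 4; f(4) = 3.
Linear factors from roots: (z - 2).
Complete factorization: f(z) = (z - 2)·(z^2 + 2z - 2)·(z^3 - 2z^2 + z + 1).
Factor degrees with multiplicity: 1 + 2 + 3 = 6.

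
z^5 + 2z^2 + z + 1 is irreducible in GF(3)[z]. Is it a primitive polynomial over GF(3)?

Yes

Write f(z) = z^5 + 2z^2 + z + 1.
|GF(3^5)^×| = 3^5 − 1 = 242. Prime factorization: 242 = 2·11^2.
f is primitive ⇔ z has order 242 in GF(3)[z]/(f), i.e. z^(242/q) ≠ 1 for each prime q | 242.
z^(121) mod f = 2.
z^(22) mod f = z^4 + z^3 + 2z^2 + z.
None equal 1, so z has full order 242; f is primitive.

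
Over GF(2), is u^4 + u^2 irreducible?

Write m(u) = u^4 + u^2.
Check for roots in GF(2): m(0) = 0 → root; m(1) = 0 → root.
m(0) = 0, so (u) divides m(u); m is reducible.

No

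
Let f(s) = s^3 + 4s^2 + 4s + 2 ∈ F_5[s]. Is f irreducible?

Yes

Check for roots in F_5: f(0) = 2; f(1) = 1; f(2) = 4; f(3) = 2; f(4) = 1.
No roots. A degree-3 polynomial over a field with no linear factor is irreducible.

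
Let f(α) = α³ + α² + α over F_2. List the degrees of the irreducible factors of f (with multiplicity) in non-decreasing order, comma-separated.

1, 2

Roots in F_2: f(0) = 0 → root; f(1) = 1.
Linear factors from roots: (α).
Complete factorization: f(α) = (α)·(α² + α + 1).
Factor degrees with multiplicity: 1 + 2 = 3.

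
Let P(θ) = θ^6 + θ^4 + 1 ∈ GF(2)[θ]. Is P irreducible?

No

Check for roots in GF(2): P(0) = 1; P(1) = 1.
No roots, so no linear factors.
Monic irreducibles of degree 2 over GF(2): θ^2 + θ + 1.
None of them divide P (all give nonzero remainder).
Monic irreducibles of degree 3 over GF(2): θ^3 + θ + 1, θ^3 + θ^2 + 1.
θ^3 + θ^2 + 1 divides P: P(θ) = (θ^3 + θ^2 + 1)·(θ^3 + θ^2 + 1).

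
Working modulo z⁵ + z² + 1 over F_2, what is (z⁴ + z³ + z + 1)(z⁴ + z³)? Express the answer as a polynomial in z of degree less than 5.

z^3 + z

Multiply in F_2[z]: (z⁴ + z³ + z + 1)·(z⁴ + z³) = z⁸ + z⁶ + z⁵ + z³.
Reduce using z⁵ ≡ z² + 1 (mod z⁵ + z² + 1).
Reduced: z³ + z.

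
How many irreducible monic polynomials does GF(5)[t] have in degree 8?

48750

By the necklace-counting formula, N_5(8) = (1/8) Σ_{d|8} μ(8/d)·5^d.
Divisors of 8: 1, 2, 4, 8; μ(8/d) for each: 0, 0, -1, 1.
Σ = − 5^4 + 5^8 = 390000.
N = 390000/8 = 48750.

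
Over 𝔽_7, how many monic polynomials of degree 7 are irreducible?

The number of monic irreducibles of degree 7 over GF(7) is (1/7)·Σ_{d∣7} μ(7/d) 7^d.
Divisors of 7: 1, 7; μ(7/d) for each: -1, 1.
Σ = − 7^1 + 7^7 = 823536.
N = 823536/7 = 117648.

117648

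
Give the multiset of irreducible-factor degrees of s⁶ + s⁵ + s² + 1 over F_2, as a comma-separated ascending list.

1, 2, 3

Write g(s) = s⁶ + s⁵ + s² + 1.
Roots in F_2: g(0) = 1; g(1) = 0 → root.
Linear factors from roots: (s + 1).
Complete factorization: g(s) = (s + 1)·(s² + s + 1)·(s³ + s² + 1).
Factor degrees with multiplicity: 1 + 2 + 3 = 6.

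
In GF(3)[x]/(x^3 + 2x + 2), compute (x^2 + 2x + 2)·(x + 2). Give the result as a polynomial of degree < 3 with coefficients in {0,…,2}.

x^2 + x + 2

Multiply in GF(3)[x]: (x^2 + 2x + 2)·(x + 2) = x^3 + x^2 + 1.
Reduce using x^3 ≡ x + 1 (mod x^3 + 2x + 2).
Reduced: x^2 + x + 2.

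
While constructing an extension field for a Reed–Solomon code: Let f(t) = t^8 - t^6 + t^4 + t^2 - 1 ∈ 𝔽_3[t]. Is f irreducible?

Check for roots in 𝔽_3: f(0) = 2; f(1) = 1; f(2) = 1.
No roots, so no linear factors.
Monic irreducibles of degree 2 over GF(3): t^2 + 1, t^2 + t - 1, t^2 - t - 1.
None of them divide f (all give nonzero remainder).
Degree-3 irreducible divisors: test the 8 monic irreducibles of degree 3 over GF(3).
None of them divide f (all give nonzero remainder).
Degree-4 irreducible divisors: test the 18 monic irreducibles of degree 4 over GF(3).
None of them divide f (all give nonzero remainder).
No irreducible factor of degree ≤ 4 exists, so f is irreducible over GF(3).

Yes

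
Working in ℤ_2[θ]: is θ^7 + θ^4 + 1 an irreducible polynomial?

Write h(θ) = θ^7 + θ^4 + 1.
Check for roots in ℤ_2: h(0) = 1; h(1) = 1.
No roots, so no linear factors.
Monic irreducibles of degree 2 over GF(2): θ^2 + θ + 1.
None of them divide h (all give nonzero remainder).
Monic irreducibles of degree 3 over GF(2): θ^3 + θ + 1, θ^3 + θ^2 + 1.
None of them divide h (all give nonzero remainder).
No irreducible factor of degree ≤ 3 exists, so h is irreducible over GF(2).

Yes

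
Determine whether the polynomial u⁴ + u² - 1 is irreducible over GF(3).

Yes

Write P(u) = u⁴ + u² - 1.
Check for roots in GF(3): P(0) = 2; P(1) = 1; P(2) = 1.
No roots, so no linear factors.
Monic irreducibles of degree 2 over GF(3): u² + 1, u² + u - 1, u² - u - 1.
None of them divide P (all give nonzero remainder).
No irreducible factor of degree ≤ 2 exists, so P is irreducible over GF(3).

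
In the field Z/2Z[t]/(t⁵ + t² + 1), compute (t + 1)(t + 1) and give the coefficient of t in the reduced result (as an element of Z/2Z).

0

Multiply in Z/2Z[t]: (t + 1)·(t + 1) = t² + 1.
Reduced: t² + 1.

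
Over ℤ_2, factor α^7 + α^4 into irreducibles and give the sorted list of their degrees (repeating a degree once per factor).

1, 1, 1, 1, 1, 2

Write g(α) = α^7 + α^4.
Roots in ℤ_2: g(0) = 0 → root; g(1) = 0 → root.
Linear factors from roots: (α), (α + 1).
Complete factorization: g(α) = (α + 1)·(α)^4·(α^2 + α + 1).
Factor degrees with multiplicity: 1 + 1 + 1 + 1 + 1 + 2 = 7.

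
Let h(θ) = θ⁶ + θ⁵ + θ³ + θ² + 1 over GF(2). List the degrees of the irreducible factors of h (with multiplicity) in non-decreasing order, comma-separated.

Roots in GF(2): h(0) = 1; h(1) = 1.
Complete factorization: h(θ) = (θ⁶ + θ⁵ + θ³ + θ² + 1).
Factor degrees with multiplicity: 6 = 6.

6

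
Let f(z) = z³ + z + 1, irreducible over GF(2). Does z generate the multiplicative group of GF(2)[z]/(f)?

Yes

|GF(2^3)^×| = 2^3 − 1 = 7. Prime factorization: 7 = 7.
f is primitive ⇔ z has order 7 in GF(2)[z]/(f), i.e. z^(7/q) ≠ 1 for each prime q | 7.
z^(1) mod f = z.
None equal 1, so z has full order 7; f is primitive.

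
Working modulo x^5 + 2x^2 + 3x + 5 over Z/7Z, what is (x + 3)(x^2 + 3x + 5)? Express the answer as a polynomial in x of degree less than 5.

x^3 + 6x^2 + 1

Multiply in Z/7Z[x]: (x + 3)·(x^2 + 3x + 5) = x^3 + 6x^2 + 1.
Reduced: x^3 + 6x^2 + 1.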